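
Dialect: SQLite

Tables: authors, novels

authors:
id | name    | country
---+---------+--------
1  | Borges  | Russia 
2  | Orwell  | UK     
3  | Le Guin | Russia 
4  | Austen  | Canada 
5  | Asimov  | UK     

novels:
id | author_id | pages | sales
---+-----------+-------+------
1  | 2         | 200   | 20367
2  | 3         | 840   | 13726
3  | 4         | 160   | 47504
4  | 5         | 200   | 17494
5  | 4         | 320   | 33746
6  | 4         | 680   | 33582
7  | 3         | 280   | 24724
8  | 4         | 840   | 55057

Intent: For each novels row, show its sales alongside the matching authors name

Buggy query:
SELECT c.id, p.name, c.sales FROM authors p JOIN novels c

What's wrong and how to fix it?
Bug: JOIN with no ON clause produces a cartesian product; every novels row pairs with every authors row

Fix: Add ON c.author_id = p.id to the JOIN

Corrected query:
SELECT c.id, p.name, c.sales FROM authors p JOIN novels c ON c.author_id = p.id

Result:
id | name    | sales
---+---------+------
1  | Orwell  | 20367
2  | Le Guin | 13726
3  | Austen  | 47504
4  | Asimov  | 17494
5  | Austen  | 33746
6  | Austen  | 33582
7  | Le Guin | 24724
8  | Austen  | 55057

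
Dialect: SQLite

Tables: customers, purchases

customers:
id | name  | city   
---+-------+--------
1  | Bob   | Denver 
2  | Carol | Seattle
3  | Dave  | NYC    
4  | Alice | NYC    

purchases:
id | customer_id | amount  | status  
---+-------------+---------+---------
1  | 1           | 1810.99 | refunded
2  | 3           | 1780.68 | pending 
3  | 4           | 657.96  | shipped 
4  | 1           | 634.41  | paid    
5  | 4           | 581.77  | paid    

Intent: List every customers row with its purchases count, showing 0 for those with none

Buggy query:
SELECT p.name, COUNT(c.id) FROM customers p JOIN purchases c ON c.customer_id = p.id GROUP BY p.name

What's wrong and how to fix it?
Bug: INNER JOIN drops customers rows that have no matching purchases rows

Fix: Switch to LEFT JOIN to retain unmatched parent rows

Corrected query:
SELECT p.name, COUNT(c.id) FROM customers p LEFT JOIN purchases c ON c.customer_id = p.id GROUP BY p.name

Result:
name  | COUNT(c.id)
------+------------
Alice | 2          
Bob   | 2          
Carol | 0          
Dave  | 1          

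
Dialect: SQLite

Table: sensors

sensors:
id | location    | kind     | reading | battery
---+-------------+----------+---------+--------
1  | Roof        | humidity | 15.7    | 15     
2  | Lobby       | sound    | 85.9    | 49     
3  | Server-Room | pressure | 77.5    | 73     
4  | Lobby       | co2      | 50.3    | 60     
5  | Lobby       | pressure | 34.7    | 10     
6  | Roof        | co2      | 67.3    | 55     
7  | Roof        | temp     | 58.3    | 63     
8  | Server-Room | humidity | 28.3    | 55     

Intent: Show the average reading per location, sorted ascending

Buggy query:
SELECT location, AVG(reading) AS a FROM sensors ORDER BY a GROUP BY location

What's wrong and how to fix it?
Bug: ORDER BY appears before GROUP BY; SQL clause order requires GROUP BY first

Fix: Reorder: SELECT … FROM … GROUP BY … ORDER BY …

Corrected query:
SELECT location, AVG(reading) AS a FROM sensors GROUP BY location ORDER BY a

Result:
location    | a        
------------+----------
Roof        | 47.1     
Server-Room | 52.9     
Lobby       | 56.966667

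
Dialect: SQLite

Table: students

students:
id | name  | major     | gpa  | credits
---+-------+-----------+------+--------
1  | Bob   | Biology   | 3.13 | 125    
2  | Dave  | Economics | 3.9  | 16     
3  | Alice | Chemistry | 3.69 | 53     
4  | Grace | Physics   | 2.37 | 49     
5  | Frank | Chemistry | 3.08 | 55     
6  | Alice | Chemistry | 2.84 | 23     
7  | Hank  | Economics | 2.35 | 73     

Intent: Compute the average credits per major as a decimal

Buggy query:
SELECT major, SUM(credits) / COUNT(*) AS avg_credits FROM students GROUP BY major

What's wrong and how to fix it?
Bug: SUM(credits) and COUNT(*) are both integers; the division truncates the fractional part

Fix: Cast one side to REAL so the division keeps the fractional part

Corrected query:
SELECT major, SUM(credits) * 1.0 / COUNT(*) AS avg_credits FROM students GROUP BY major

Result:
major     | avg_credits
----------+------------
Biology   | 125        
Chemistry | 43.666667  
Economics | 44.5       
Physics   | 49         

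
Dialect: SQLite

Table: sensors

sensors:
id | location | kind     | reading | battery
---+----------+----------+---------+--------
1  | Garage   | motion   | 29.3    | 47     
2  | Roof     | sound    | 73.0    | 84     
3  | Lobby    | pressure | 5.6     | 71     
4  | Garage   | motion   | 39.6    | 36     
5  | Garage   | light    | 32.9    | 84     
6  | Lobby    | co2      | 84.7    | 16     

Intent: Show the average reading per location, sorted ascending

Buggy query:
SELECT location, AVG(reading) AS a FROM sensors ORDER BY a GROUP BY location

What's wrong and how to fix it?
Bug: ORDER BY appears before GROUP BY; SQL clause order requires GROUP BY first

Fix: Move ORDER BY to the end, after GROUP BY

Corrected query:
SELECT location, AVG(reading) AS a FROM sensors GROUP BY location ORDER BY a

Result:
location | a        
---------+----------
Garage   | 33.933333
Lobby    | 45.15    
Roof     | 73       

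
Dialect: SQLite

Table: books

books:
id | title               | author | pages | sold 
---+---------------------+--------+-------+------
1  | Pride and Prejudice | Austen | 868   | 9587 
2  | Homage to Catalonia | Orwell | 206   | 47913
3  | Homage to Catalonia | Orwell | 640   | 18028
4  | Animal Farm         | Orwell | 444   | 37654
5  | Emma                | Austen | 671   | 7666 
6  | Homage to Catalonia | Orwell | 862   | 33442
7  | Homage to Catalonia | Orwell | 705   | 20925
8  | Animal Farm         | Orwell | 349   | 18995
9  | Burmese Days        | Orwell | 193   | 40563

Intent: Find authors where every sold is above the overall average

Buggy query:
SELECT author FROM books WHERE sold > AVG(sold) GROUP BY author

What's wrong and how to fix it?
Bug: WHERE evaluates per row before aggregation, so AVG() is unavailable

Fix: Use a subquery for AVG and a HAVING MIN(...) filter so the condition holds for every row in the group

Corrected query:
SELECT author FROM books GROUP BY author HAVING MIN(sold) > (SELECT AVG(sold) FROM books)

Result:
(no rows)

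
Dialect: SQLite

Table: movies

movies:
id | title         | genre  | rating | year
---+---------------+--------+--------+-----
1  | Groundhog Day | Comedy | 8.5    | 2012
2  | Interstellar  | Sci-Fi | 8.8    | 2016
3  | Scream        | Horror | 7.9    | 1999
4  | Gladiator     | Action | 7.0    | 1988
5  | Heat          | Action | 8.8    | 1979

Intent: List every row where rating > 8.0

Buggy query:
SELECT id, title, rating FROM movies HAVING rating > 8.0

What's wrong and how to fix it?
Bug: This is a non-aggregate query (no GROUP BY, no aggregates), so in SQLite the HAVING clause is invalid here; a row-level condition belongs in WHERE

Fix: Replace HAVING with WHERE since the condition applies to individual rows

Corrected query:
SELECT id, title, rating FROM movies WHERE rating > 8.0

Result:
id | title         | rating
---+---------------+-------
1  | Groundhog Day | 8.5   
2  | Interstellar  | 8.8   
5  | Heat          | 8.8   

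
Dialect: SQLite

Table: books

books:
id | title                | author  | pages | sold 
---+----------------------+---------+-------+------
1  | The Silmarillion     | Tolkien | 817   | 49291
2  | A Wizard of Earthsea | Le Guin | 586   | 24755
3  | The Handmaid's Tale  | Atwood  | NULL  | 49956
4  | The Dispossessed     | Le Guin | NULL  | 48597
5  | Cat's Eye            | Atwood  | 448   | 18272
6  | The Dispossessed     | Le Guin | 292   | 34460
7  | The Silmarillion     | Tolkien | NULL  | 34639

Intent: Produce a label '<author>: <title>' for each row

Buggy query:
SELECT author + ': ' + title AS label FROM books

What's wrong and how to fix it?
Bug: SQLite uses || for string concatenation; + coerces text to numbers (yielding 0)

Fix: Use the || operator for string concatenation

Corrected query:
SELECT author || ': ' || title AS label FROM books

Result:
label                        
-----------------------------
Tolkien: The Silmarillion    
Le Guin: A Wizard of Earthsea
Atwood: The Handmaid's Tale  
Le Guin: The Dispossessed    
Atwood: Cat's Eye            
Le Guin: The Dispossessed    
Tolkien: The Silmarillion    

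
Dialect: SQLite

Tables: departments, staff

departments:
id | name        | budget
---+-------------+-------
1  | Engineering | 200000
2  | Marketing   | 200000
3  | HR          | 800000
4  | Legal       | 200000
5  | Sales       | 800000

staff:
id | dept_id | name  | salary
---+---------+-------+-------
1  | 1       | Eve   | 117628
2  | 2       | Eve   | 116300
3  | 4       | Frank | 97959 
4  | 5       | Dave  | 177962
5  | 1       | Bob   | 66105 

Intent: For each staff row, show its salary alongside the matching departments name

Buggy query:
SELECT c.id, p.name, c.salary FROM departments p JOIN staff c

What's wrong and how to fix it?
Bug: Missing join condition: each staff row is matched to all departments rows instead of just its own

Fix: Add ON c.dept_id = p.id to the JOIN

Corrected query:
SELECT c.id, p.name, c.salary FROM departments p JOIN staff c ON c.dept_id = p.id

Result:
id | name        | salary
---+-------------+-------
1  | Engineering | 117628
2  | Marketing   | 116300
3  | Legal       | 97959 
4  | Sales       | 177962
5  | Engineering | 66105 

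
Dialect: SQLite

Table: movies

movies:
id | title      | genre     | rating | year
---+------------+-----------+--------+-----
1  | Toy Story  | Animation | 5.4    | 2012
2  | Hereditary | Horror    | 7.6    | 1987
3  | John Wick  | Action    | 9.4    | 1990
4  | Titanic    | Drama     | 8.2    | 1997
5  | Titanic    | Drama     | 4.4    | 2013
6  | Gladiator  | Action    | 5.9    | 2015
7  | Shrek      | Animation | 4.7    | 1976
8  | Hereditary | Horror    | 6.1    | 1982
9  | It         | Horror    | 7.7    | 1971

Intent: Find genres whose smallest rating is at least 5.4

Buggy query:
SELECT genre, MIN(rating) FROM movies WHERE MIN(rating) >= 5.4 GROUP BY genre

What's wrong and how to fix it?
Bug: Aggregates like MIN are computed per group after WHERE runs

Fix: Replace WHERE with HAVING after the GROUP BY

Corrected query:
SELECT genre, MIN(rating) FROM movies GROUP BY genre HAVING MIN(rating) >= 5.4

Result:
genre  | MIN(rating)
-------+------------
Action | 5.9        
Horror | 6.1        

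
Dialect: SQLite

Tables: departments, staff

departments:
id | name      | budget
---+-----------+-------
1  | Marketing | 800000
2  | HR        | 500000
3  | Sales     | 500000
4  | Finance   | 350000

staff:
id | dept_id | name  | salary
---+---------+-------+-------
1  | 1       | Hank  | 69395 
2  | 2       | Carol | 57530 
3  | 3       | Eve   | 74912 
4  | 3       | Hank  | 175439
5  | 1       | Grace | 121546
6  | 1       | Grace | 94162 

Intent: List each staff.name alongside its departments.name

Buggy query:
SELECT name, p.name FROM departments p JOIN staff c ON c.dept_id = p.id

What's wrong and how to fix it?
Bug: 'name' exists in both joined tables, so the database can't tell which one is meant

Fix: Qualify the column with its table alias (c.name)

Corrected query:
SELECT c.name, p.name FROM departments p JOIN staff c ON c.dept_id = p.id

Result:
name  | name     
------+----------
Hank  | Marketing
Carol | HR       
Eve   | Sales    
Hank  | Sales    
Grace | Marketing
Grace | Marketing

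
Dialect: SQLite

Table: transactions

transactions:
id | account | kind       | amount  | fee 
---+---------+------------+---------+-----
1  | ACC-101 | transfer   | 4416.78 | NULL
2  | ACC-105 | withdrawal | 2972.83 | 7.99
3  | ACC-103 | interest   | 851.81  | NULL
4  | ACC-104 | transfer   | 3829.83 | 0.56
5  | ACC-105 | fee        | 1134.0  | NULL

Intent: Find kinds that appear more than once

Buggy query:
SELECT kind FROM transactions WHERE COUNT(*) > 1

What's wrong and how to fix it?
Bug: WHERE can't reference COUNT(*); aggregates are computed after WHERE

Fix: GROUP BY kind, then filter groups with HAVING COUNT(*) > 1

Corrected query:
SELECT kind FROM transactions GROUP BY kind HAVING COUNT(*) > 1

Result:
kind    
--------
transfer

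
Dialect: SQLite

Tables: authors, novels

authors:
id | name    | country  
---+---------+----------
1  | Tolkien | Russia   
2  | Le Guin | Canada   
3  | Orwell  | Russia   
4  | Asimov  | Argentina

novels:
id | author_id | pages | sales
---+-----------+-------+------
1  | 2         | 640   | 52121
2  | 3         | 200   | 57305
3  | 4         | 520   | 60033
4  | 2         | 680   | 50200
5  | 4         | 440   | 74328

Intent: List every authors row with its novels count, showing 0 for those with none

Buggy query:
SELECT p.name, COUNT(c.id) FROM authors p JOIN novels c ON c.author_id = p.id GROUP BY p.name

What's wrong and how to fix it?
Bug: INNER JOIN drops authors rows that have no matching novels rows

Fix: Use LEFT JOIN so parents without children still appear (COUNT(c.id) gives 0)

Corrected query:
SELECT p.name, COUNT(c.id) FROM authors p LEFT JOIN novels c ON c.author_id = p.id GROUP BY p.name

Result:
name    | COUNT(c.id)
--------+------------
Asimov  | 2          
Le Guin | 2          
Orwell  | 1          
Tolkien | 0          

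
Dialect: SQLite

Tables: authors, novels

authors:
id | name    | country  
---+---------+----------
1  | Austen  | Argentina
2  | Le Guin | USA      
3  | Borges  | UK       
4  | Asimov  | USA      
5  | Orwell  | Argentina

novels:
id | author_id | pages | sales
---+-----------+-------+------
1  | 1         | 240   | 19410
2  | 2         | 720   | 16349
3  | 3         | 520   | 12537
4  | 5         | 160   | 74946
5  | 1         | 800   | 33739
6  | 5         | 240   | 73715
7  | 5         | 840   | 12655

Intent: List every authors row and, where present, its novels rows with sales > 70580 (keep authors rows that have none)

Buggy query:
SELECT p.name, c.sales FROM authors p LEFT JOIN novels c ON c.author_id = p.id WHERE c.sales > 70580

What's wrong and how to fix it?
Bug: A WHERE condition on the right-hand table after LEFT JOIN drops unmatched parents

Fix: Put 'c.sales > 70580' in the JOIN's ON clause instead of WHERE

Corrected query:
SELECT p.name, c.sales FROM authors p LEFT JOIN novels c ON c.author_id = p.id AND c.sales > 70580

Result:
name    | sales
--------+------
Austen  | NULL 
Le Guin | NULL 
Borges  | NULL 
Asimov  | NULL 
Orwell  | 73715
Orwell  | 74946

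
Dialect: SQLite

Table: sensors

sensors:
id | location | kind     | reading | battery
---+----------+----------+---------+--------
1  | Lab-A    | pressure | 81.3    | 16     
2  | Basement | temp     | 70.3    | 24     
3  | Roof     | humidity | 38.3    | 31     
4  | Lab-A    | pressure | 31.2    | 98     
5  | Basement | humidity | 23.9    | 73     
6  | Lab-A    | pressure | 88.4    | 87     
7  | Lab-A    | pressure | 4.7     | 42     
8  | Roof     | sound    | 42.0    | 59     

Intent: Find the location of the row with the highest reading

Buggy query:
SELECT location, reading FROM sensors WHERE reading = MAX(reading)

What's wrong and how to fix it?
Bug: MAX(reading) is an aggregate and cannot be used directly in WHERE

Fix: Wrap MAX in a scalar subquery so WHERE compares against a single value

Corrected query:
SELECT location, reading FROM sensors WHERE reading = (SELECT MAX(reading) FROM sensors)

Result:
location | reading
---------+--------
Lab-A    | 88.4   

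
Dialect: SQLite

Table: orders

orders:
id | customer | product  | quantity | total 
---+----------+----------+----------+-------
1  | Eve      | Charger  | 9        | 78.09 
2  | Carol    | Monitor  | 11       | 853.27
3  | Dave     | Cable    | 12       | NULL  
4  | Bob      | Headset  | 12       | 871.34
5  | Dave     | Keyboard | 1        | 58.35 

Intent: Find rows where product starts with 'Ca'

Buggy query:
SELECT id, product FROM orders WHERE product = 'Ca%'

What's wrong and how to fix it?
Bug: '=' compares the literal string including the % character; pattern matching needs LIKE

Fix: Use LIKE for wildcard pattern matching

Corrected query:
SELECT id, product FROM orders WHERE product LIKE 'Ca%'

Result:
id | product
---+--------
3  | Cable  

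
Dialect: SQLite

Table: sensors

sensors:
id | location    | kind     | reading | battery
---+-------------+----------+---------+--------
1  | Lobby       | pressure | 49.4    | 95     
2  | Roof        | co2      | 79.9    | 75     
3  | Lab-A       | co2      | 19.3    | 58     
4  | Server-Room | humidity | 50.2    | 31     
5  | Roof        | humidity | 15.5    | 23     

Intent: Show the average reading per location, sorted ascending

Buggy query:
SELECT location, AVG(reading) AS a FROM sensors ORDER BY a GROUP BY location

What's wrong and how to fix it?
Bug: GROUP BY must precede ORDER BY

Fix: Move ORDER BY to the end, after GROUP BY

Corrected query:
SELECT location, AVG(reading) AS a FROM sensors GROUP BY location ORDER BY a

Result:
location    | a   
------------+-----
Lab-A       | 19.3
Roof        | 47.7
Lobby       | 49.4
Server-Room | 50.2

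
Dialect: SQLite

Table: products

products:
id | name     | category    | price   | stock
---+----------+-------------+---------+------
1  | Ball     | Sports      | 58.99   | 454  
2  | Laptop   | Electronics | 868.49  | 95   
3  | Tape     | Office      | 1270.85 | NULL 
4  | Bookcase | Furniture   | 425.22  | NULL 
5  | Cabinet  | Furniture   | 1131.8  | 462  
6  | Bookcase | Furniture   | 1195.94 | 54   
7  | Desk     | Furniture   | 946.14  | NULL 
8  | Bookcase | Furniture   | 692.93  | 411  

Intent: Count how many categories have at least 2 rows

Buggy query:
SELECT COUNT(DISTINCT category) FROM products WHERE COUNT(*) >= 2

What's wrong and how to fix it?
Bug: WHERE filters individual rows, not groups, so a group-level COUNT is invalid there

Fix: Use a subquery that GROUPs and filters with HAVING, then count its rows

Corrected query:
SELECT COUNT(*) FROM (SELECT category FROM products GROUP BY category HAVING COUNT(*) >= 2)

Result:
COUNT(*)
--------
1       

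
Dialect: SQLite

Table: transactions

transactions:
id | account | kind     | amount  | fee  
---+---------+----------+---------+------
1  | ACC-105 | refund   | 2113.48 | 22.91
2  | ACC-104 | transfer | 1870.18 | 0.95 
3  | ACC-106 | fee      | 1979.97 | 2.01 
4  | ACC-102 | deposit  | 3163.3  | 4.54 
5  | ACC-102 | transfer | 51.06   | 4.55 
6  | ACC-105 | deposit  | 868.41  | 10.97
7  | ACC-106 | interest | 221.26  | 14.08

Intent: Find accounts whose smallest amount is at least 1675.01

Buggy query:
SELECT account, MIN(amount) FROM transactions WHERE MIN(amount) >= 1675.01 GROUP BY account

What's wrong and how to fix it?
Bug: MIN() in WHERE is a misuse of aggregate

Fix: Use HAVING for the per-group MIN condition

Corrected query:
SELECT account, MIN(amount) FROM transactions GROUP BY account HAVING MIN(amount) >= 1675.01

Result:
account | MIN(amount)
--------+------------
ACC-104 | 1870.18    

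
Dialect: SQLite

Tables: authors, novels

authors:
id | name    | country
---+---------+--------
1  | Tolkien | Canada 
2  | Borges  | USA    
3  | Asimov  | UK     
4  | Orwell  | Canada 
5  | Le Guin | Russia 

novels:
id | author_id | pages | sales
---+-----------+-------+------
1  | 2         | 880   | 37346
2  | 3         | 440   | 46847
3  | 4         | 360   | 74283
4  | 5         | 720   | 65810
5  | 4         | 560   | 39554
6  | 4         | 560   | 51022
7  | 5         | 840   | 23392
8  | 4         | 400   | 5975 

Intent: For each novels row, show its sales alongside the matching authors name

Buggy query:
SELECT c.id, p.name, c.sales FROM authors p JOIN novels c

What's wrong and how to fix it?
Bug: JOIN with no ON clause produces a cartesian product; every novels row pairs with every authors row

Fix: Specify the join condition linking the foreign key to the parent id

Corrected query:
SELECT c.id, p.name, c.sales FROM authors p JOIN novels c ON c.author_id = p.id

Result:
id | name    | sales
---+---------+------
1  | Borges  | 37346
2  | Asimov  | 46847
3  | Orwell  | 74283
4  | Le Guin | 65810
5  | Orwell  | 39554
6  | Orwell  | 51022
7  | Le Guin | 23392
8  | Orwell  | 5975 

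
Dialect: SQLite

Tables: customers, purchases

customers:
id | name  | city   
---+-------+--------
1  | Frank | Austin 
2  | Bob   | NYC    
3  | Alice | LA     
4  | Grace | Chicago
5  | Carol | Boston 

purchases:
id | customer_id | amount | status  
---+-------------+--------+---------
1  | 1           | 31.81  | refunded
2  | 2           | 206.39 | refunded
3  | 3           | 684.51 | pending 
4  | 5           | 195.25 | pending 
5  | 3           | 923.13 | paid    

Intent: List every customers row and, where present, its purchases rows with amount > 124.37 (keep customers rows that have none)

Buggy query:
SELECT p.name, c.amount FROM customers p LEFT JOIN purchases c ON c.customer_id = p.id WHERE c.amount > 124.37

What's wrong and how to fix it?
Bug: A WHERE condition on the right-hand table after LEFT JOIN drops unmatched parents

Fix: Move the right-table condition into the ON clause so unmatched parents are kept

Corrected query:
SELECT p.name, c.amount FROM customers p LEFT JOIN purchases c ON c.customer_id = p.id AND c.amount > 124.37

Result:
name  | amount
------+-------
Frank | NULL  
Bob   | 206.39
Alice | 684.51
Alice | 923.13
Grace | NULL  
Carol | 195.25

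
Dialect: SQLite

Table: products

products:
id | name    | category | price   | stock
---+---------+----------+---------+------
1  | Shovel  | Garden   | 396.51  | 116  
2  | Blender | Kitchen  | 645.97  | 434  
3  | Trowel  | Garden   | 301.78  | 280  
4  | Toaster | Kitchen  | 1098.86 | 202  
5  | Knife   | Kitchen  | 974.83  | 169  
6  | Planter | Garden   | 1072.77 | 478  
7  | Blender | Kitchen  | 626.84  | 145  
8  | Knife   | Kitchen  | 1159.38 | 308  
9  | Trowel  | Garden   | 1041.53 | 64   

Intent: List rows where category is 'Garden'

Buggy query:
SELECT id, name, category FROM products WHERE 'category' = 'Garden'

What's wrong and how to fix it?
Bug: 'category' in single quotes is a string literal, not the column; the comparison is literal-vs-literal and never true

Fix: Reference the column as category without single quotes

Corrected query:
SELECT id, name, category FROM products WHERE category = 'Garden'

Result:
id | name    | category
---+---------+---------
1  | Shovel  | Garden  
3  | Trowel  | Garden  
6  | Planter | Garden  
9  | Trowel  | Garden  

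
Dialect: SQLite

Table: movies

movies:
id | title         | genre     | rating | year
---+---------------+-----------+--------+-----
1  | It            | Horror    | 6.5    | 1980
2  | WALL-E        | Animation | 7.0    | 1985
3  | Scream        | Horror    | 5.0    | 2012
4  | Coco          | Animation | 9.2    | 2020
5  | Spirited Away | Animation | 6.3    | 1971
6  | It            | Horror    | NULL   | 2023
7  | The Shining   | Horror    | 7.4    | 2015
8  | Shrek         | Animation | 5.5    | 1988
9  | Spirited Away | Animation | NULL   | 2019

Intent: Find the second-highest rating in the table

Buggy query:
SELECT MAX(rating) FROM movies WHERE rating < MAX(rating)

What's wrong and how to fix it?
Bug: MAX(rating) on the right of the comparison is an aggregate-in-WHERE error

Fix: Put the inner MAX in a scalar subquery

Corrected query:
SELECT MAX(rating) FROM movies WHERE rating < (SELECT MAX(rating) FROM movies)

Result:
MAX(rating)
-----------
7.4        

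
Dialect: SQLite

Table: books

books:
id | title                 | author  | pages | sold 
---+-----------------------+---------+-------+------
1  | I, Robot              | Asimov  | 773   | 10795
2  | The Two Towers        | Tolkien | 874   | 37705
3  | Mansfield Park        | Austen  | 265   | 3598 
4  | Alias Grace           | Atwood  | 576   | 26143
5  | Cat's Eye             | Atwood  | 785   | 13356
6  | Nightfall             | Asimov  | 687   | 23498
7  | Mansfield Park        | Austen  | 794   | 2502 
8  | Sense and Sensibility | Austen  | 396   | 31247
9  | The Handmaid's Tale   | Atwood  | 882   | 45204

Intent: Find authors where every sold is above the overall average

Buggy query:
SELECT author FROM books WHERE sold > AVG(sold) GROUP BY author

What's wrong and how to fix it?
Bug: WHERE evaluates per row before aggregation, so AVG() is unavailable

Fix: Compute the overall average in a scalar subquery and compare each group's MIN against it in HAVING

Corrected query:
SELECT author FROM books GROUP BY author HAVING MIN(sold) > (SELECT AVG(sold) FROM books)

Result:
author 
-------
Tolkien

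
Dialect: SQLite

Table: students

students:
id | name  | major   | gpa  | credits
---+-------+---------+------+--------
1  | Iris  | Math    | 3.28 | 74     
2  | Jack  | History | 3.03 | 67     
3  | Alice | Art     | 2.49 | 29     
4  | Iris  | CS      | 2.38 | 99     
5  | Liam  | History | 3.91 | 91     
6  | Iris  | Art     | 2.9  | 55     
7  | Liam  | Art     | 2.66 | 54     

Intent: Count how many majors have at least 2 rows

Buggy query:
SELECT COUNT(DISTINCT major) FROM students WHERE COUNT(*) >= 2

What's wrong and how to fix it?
Bug: WHERE filters individual rows, not groups, so a group-level COUNT is invalid there

Fix: Use a subquery that GROUPs and filters with HAVING, then count its rows

Corrected query:
SELECT COUNT(*) FROM (SELECT major FROM students GROUP BY major HAVING COUNT(*) >= 2)

Result:
COUNT(*)
--------
2       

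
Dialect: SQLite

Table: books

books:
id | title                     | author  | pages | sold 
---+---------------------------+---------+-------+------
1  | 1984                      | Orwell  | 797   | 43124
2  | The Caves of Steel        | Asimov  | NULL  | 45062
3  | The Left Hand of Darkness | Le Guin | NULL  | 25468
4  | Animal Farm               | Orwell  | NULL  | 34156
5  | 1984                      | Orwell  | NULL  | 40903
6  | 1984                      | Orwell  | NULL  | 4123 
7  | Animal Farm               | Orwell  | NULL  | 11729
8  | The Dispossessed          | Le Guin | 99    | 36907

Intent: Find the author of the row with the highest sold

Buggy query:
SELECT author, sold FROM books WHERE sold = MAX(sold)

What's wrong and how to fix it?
Bug: MAX(sold) is an aggregate and cannot be used directly in WHERE

Fix: Wrap MAX in a scalar subquery so WHERE compares against a single value

Corrected query:
SELECT author, sold FROM books WHERE sold = (SELECT MAX(sold) FROM books)

Result:
author | sold 
-------+------
Asimov | 45062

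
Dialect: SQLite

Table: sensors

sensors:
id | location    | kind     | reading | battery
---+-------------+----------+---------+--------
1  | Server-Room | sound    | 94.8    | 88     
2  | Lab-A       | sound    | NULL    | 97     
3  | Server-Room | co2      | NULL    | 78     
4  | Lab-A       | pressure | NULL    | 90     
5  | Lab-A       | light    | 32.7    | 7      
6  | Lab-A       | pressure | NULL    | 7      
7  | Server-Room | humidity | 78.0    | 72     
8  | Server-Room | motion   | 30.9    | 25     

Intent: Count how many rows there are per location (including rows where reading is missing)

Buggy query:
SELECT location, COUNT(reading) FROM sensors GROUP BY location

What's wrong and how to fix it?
Bug: COUNT(reading) skips NULLs, so groups with missing reading are undercounted

Fix: Use COUNT(*) to count all rows regardless of NULL

Corrected query:
SELECT location, COUNT(*) FROM sensors GROUP BY location

Result:
location    | COUNT(*)
------------+---------
Lab-A       | 4       
Server-Room | 4       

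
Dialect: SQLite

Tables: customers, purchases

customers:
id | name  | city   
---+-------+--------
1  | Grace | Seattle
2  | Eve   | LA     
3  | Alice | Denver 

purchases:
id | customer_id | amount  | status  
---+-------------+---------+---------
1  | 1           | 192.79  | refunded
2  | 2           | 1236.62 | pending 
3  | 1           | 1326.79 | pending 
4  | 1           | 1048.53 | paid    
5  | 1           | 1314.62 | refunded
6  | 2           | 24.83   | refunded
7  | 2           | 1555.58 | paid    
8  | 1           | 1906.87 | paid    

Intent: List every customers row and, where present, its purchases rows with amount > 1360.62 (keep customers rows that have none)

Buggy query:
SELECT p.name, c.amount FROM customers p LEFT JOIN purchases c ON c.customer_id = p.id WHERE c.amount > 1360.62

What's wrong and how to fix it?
Bug: Filtering c.amount in WHERE discards the NULL rows produced by LEFT JOIN, turning it into an inner join

Fix: Put 'c.amount > 1360.62' in the JOIN's ON clause instead of WHERE

Corrected query:
SELECT p.name, c.amount FROM customers p LEFT JOIN purchases c ON c.customer_id = p.id AND c.amount > 1360.62

Result:
name  | amount 
------+--------
Grace | 1906.87
Eve   | 1555.58
Alice | NULL   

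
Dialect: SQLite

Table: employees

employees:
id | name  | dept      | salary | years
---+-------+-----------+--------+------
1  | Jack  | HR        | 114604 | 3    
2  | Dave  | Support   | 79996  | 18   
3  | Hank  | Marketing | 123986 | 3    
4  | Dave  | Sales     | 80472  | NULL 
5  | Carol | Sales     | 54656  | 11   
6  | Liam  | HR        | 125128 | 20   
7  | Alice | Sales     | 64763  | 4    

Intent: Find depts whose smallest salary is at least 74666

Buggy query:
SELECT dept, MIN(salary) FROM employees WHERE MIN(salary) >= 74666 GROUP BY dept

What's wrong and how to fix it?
Bug: MIN() in WHERE is a misuse of aggregate

Fix: Use HAVING for the per-group MIN condition

Corrected query:
SELECT dept, MIN(salary) FROM employees GROUP BY dept HAVING MIN(salary) >= 74666

Result:
dept      | MIN(salary)
----------+------------
HR        | 114604     
Marketing | 123986     
Support   | 79996      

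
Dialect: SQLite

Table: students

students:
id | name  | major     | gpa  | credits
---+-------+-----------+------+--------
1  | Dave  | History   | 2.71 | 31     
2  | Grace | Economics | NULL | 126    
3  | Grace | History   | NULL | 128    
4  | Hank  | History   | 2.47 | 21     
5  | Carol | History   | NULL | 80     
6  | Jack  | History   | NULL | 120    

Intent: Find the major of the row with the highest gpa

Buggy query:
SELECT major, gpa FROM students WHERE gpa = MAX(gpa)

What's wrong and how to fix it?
Bug: WHERE is evaluated per row; an aggregate over the whole table isn't defined there

Fix: Use a subquery: WHERE gpa = (SELECT MAX(gpa) FROM students)

Corrected query:
SELECT major, gpa FROM students WHERE gpa = (SELECT MAX(gpa) FROM students)

Result:
major   | gpa 
--------+-----
History | 2.71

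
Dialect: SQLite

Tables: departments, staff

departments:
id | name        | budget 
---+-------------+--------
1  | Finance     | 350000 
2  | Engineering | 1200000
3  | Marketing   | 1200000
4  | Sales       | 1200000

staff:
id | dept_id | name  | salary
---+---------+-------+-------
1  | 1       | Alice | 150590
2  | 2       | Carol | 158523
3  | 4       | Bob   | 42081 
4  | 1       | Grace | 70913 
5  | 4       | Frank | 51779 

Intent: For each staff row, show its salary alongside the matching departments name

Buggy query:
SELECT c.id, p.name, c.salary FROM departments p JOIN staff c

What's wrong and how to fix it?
Bug: JOIN with no ON clause produces a cartesian product; every staff row pairs with every departments row

Fix: Specify the join condition linking the foreign key to the parent id

Corrected query:
SELECT c.id, p.name, c.salary FROM departments p JOIN staff c ON c.dept_id = p.id

Result:
id | name        | salary
---+-------------+-------
1  | Finance     | 150590
2  | Engineering | 158523
3  | Sales       | 42081 
4  | Finance     | 70913 
5  | Sales       | 51779 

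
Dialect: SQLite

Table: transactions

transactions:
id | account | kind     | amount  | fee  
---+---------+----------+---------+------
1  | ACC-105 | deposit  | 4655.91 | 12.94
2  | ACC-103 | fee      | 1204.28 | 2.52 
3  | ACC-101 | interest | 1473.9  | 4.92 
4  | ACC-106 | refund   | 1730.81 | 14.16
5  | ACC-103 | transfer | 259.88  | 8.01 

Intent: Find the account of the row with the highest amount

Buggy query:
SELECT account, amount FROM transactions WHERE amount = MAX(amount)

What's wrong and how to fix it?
Bug: MAX(amount) is an aggregate and cannot be used directly in WHERE

Fix: Use a subquery: WHERE amount = (SELECT MAX(amount) FROM transactions)

Corrected query:
SELECT account, amount FROM transactions WHERE amount = (SELECT MAX(amount) FROM transactions)

Result:
account | amount 
--------+--------
ACC-105 | 4655.91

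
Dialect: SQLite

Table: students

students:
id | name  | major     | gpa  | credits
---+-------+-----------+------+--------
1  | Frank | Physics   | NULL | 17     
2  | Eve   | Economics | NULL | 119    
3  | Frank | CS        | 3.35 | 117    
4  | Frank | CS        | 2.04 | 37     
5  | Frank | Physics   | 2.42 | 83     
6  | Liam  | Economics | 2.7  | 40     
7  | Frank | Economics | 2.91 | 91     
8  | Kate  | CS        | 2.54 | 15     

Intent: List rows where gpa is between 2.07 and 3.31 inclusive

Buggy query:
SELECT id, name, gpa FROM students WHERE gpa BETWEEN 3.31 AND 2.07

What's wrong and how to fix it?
Bug: BETWEEN expects the lower bound first; with 3.31 AND 2.07 the range is empty

Fix: Swap the bounds so the smaller value comes first

Corrected query:
SELECT id, name, gpa FROM students WHERE gpa BETWEEN 2.07 AND 3.31

Result:
id | name  | gpa 
---+-------+-----
5  | Frank | 2.42
6  | Liam  | 2.7 
7  | Frank | 2.91
8  | Kate  | 2.54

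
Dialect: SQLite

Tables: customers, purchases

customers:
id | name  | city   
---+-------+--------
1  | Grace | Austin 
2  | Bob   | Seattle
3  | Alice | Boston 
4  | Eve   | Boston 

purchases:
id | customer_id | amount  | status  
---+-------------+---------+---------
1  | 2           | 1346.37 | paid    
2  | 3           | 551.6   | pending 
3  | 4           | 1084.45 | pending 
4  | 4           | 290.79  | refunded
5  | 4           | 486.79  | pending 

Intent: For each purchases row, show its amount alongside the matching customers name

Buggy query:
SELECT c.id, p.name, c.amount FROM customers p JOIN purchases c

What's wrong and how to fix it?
Bug: JOIN with no ON clause produces a cartesian product; every purchases row pairs with every customers row

Fix: Add ON c.customer_id = p.id to the JOIN

Corrected query:
SELECT c.id, p.name, c.amount FROM customers p JOIN purchases c ON c.customer_id = p.id

Result:
id | name  | amount 
---+-------+--------
1  | Bob   | 1346.37
2  | Alice | 551.6  
3  | Eve   | 1084.45
4  | Eve   | 290.79 
5  | Eve   | 486.79 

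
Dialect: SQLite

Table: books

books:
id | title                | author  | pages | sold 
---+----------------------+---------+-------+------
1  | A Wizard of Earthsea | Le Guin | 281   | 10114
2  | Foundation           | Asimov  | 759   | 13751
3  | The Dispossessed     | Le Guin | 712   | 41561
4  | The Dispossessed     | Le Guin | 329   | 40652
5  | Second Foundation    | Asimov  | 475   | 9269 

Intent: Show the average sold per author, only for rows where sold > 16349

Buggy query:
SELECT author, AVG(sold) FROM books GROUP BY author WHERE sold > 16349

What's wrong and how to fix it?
Bug: Row-level WHERE must come before GROUP BY in the clause order

Fix: Move the WHERE clause before GROUP BY

Corrected query:
SELECT author, AVG(sold) FROM books WHERE sold > 16349 GROUP BY author

Result:
author  | AVG(sold)
--------+----------
Le Guin | 41106.5  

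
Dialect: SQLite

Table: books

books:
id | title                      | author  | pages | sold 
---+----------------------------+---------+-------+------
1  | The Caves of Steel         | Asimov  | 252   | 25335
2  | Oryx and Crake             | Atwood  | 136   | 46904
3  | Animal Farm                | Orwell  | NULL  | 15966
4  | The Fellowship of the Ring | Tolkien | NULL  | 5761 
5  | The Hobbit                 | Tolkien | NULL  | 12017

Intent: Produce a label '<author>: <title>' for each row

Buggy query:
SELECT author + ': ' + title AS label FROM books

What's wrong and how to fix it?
Bug: '+' is numeric addition; on text columns SQLite converts them to 0 instead of concatenating

Fix: Replace + with || to concatenate text

Corrected query:
SELECT author || ': ' || title AS label FROM books

Result:
label                              
-----------------------------------
Asimov: The Caves of Steel         
Atwood: Oryx and Crake             
Orwell: Animal Farm                
Tolkien: The Fellowship of the Ring
Tolkien: The Hobbit                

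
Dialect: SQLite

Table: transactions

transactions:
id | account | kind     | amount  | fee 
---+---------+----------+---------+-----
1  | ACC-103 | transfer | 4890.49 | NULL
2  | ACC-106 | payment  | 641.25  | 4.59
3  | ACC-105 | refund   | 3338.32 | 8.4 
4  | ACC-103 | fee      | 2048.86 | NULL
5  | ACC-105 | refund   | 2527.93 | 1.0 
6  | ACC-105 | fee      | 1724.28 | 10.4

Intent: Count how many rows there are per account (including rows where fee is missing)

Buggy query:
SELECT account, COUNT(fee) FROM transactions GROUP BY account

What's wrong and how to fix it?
Bug: COUNT(fee) skips NULLs, so groups with missing fee are undercounted

Fix: Use COUNT(*) to count all rows regardless of NULL

Corrected query:
SELECT account, COUNT(*) FROM transactions GROUP BY account

Result:
account | COUNT(*)
--------+---------
ACC-103 | 2       
ACC-105 | 3       
ACC-106 | 1       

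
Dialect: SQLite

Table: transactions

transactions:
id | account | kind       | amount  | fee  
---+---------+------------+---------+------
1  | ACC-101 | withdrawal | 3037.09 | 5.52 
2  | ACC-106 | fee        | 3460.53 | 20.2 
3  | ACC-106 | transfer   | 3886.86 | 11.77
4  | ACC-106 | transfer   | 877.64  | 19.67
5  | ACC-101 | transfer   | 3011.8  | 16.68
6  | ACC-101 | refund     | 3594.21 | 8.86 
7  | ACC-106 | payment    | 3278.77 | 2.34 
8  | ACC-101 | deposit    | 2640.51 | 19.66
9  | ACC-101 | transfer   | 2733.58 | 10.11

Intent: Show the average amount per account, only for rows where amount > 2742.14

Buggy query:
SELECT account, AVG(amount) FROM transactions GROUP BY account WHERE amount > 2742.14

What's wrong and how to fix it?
Bug: Row-level WHERE must come before GROUP BY in the clause order

Fix: Move the WHERE clause before GROUP BY

Corrected query:
SELECT account, AVG(amount) FROM transactions WHERE amount > 2742.14 GROUP BY account

Result:
account | AVG(amount)
--------+------------
ACC-101 | 3214.366667
ACC-106 | 3542.053333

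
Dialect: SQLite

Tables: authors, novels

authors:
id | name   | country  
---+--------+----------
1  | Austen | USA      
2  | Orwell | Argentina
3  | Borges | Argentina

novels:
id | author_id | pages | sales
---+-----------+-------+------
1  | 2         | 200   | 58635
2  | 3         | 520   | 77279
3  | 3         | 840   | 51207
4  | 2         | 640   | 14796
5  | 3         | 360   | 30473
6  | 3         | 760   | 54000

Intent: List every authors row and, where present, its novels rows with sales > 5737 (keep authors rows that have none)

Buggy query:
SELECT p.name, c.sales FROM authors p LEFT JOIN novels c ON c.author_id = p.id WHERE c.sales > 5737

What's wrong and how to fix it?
Bug: Filtering c.sales in WHERE discards the NULL rows produced by LEFT JOIN, turning it into an inner join

Fix: Move the right-table condition into the ON clause so unmatched parents are kept

Corrected query:
SELECT p.name, c.sales FROM authors p LEFT JOIN novels c ON c.author_id = p.id AND c.sales > 5737

Result:
name   | sales
-------+------
Austen | NULL 
Orwell | 14796
Orwell | 58635
Borges | 30473
Borges | 51207
Borges | 54000
Borges | 77279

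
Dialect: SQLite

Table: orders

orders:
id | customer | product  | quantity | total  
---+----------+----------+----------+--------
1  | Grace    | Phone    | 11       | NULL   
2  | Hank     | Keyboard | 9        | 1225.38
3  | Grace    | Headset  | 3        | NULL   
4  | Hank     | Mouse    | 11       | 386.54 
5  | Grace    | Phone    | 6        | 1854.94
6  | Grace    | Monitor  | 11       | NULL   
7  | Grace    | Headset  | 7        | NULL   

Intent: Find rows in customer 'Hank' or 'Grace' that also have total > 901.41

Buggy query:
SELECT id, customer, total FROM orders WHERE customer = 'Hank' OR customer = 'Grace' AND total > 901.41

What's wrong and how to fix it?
Bug: AND binds tighter than OR, so this parses as customer = 'Hank' OR (customer = 'Grace' AND total > 901.41)

Fix: Group the OR with parentheses (or use IN), then AND the threshold

Corrected query:
SELECT id, customer, total FROM orders WHERE (customer = 'Hank' OR customer = 'Grace') AND total > 901.41

Result:
id | customer | total  
---+----------+--------
2  | Hank     | 1225.38
5  | Grace    | 1854.94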